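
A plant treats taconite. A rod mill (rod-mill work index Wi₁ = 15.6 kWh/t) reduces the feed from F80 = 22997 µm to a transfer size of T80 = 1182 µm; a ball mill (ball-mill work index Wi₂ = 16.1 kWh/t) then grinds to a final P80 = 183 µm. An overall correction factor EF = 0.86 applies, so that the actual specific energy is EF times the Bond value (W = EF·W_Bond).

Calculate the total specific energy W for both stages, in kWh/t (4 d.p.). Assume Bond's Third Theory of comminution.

W = 9.2255 kWh/t

Bond: W = 10·Wi·(1/√P80 − 1/√F80)
Stage 1 (22997→1182 µm, Wi₁=15.6): W₁ = 10·15.6·(0.029086 − 0.006594) = 3.5088 kWh/t
Stage 2 (1182→183 µm, Wi₂=16.1): W₂ = 10·16.1·(0.073922 − 0.029086) = 7.2185 kWh/t
W = W₁ + W₂ = 3.5088 + 7.2185 = 10.7273 kWh/t
W_actual = 0.86 × 10.7273 = 9.2255 kWh/t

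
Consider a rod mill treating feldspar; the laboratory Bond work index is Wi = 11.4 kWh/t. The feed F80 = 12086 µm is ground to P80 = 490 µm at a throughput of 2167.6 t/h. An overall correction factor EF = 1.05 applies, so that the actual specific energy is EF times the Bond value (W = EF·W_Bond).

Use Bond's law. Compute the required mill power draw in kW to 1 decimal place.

P = 9361.2 kW

W = 10·Wi·[P80^(−½) − F80^(−½)]
W = 10·11.4·(1/√490 − 1/√12086) = 10·11.4·(0.036079) = 4.1130 kWh/t
Corrected W = EF·W_Bond = 1.05·4.1130 = 4.3187 kWh/t
Power = W × throughput = 4.3187 kWh/t × 2167.6 t/h = 9361.2 kW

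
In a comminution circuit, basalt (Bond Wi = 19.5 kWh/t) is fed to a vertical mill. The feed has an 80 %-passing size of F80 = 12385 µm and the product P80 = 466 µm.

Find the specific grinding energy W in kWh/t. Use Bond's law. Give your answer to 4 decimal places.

W = 7.2810 kWh/t

W = 10·Wi·[P80^(−½) − F80^(−½)]
1/√466 = 0.046324;  1/√12385 = 0.008986
W = 10·19.5·(0.046324 − 0.008986) = 7.2810 kWh/t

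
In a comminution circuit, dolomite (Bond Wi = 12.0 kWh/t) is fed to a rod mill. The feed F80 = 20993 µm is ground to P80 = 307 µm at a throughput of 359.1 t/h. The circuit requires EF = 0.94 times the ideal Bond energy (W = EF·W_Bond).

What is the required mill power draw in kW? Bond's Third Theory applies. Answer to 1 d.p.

W = 10·Wi·[P80^(−½) − F80^(−½)]
W = 10·12.0·(1/√307 − 1/√20993) = 10·12.0·(0.050171) = 6.0205 kWh/t
Apply correction: 6.0205 × 0.94 = 5.6593 kWh/t
Power = W × throughput = 5.6593 kWh/t × 359.1 t/h = 2032.3 kW

P = 2032.3 kW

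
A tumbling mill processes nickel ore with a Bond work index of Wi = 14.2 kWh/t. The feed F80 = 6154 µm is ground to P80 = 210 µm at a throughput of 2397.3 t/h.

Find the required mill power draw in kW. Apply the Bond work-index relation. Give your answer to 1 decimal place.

P = 19151.6 kW

W = 10 Wi / √P80 − 10 Wi / √F80
W = 10·14.2·(1/√210 − 1/√6154) = 10·14.2·(0.056259) = 7.9888 kWh/t
Mill draw = 7.9888 × 2397.3 = 19151.6 kW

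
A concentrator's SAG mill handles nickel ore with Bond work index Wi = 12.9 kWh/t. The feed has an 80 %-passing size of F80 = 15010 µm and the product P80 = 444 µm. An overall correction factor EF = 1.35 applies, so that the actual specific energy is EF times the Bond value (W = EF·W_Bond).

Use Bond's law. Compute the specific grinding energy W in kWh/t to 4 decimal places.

Bond: W = 10·Wi·(1/√P80 − 1/√F80)
1/√444 = 0.047458;  1/√15010 = 0.008162
W = 10·12.9·(0.047458 − 0.008162) = 5.0691 kWh/t
W_actual = 1.35 × 5.0691 = 6.8433 kWh/t

W = 6.8433 kWh/t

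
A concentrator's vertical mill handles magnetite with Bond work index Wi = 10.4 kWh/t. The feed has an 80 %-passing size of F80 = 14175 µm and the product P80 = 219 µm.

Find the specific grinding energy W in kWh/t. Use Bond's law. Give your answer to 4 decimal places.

W = 6.1542 kWh/t

Bond:  W = 10 Wi (1/√P − 1/√F)
1/√219 = 0.067574;  1/√14175 = 0.008399
W = 10·10.4·(0.067574 − 0.008399) = 6.1542 kWh/t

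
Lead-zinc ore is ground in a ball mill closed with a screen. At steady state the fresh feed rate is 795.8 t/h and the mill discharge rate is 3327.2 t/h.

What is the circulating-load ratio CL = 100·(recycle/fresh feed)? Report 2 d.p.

Mill node: discharge = fresh + recycle.
R = M − F = 3327.2 − 795.8 = 2531.4 t/h
CL = 100·R/F = 100·2531.4/795.8 = 318.09 %

CL = 318.09 %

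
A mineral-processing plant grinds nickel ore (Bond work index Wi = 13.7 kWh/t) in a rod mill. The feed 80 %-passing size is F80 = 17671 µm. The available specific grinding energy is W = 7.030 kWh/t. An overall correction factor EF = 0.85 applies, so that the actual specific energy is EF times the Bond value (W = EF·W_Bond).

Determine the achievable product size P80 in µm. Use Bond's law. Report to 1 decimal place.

Bond:  W = 10 Wi (1/√P − 1/√F)
W_Bond = W / EF = 7.030 / 0.85 = 8.2706 kWh/t
⇒ 1/√P80 = W_Bond/(10·Wi) + 1/√F80
  = 8.2706/(10·13.7) + 1/√17671 = 0.060369 + 0.007523 = 0.067892
P80 = (1/0.067892)² = 14.7293² = 216.95 µm

P80 = 217.0 µm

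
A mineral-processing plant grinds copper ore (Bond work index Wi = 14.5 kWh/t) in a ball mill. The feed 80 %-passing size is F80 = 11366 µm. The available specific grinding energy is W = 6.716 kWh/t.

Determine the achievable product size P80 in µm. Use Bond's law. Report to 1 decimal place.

W = 10 Wi (1/√P80 − 1/√F80)  [Bond]
⇒ 1/√P80 = W/(10·Wi) + 1/√F80
  = 6.7160/(10·14.5) + 1/√11366 = 0.046317 + 0.009380 = 0.055697
P80 = (1/0.055697)² = 17.9543² = 322.36 µm

P80 = 322.4 µm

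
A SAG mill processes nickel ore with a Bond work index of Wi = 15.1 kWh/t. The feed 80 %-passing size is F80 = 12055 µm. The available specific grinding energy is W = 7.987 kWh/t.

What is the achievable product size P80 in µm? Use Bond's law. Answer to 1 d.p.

W = 10·Wi·[P80^(−½) − F80^(−½)]
1/√P80 = 1/√F80 + W/(10·Wi)
  = 7.9870/(10·15.1) + 1/√12055 = 0.052894 + 0.009108 = 0.062002
P80 = (1/0.062002)² = 16.1285² = 260.13 µm

P80 = 260.1 µm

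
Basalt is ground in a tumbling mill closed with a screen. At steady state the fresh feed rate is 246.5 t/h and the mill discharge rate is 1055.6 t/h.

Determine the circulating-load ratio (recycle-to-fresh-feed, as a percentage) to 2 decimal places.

Steady state: M = F + R.
R = M − F = 1055.6 − 246.5 = 809.1 t/h
CL = 100·R/F = 100·809.1/246.5 = 328.24 %

CL = 328.24 %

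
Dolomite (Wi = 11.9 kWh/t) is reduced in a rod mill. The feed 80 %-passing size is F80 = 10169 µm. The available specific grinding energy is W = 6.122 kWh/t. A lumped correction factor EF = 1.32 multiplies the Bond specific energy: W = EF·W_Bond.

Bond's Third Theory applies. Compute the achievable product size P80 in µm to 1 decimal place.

W = 10 Wi / √P80 − 10 Wi / √F80
W_Bond = W / EF = 6.122 / 1.32 = 4.6379 kWh/t
P80^(−½) = W_Bond/(10 Wi) + F80^(−½)
  = 4.6379/(10·11.9) + 1/√10169 = 0.038974 + 0.009917 = 0.048890
P80 = (1/0.048890)² = 20.4539² = 418.36 µm

P80 = 418.4 µm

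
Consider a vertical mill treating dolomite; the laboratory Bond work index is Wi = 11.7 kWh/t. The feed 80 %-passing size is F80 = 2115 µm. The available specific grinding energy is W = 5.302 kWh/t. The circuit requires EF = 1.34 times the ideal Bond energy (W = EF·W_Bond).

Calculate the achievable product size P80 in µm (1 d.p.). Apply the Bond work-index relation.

P80 = 323.9 µm

W = 10 Wi (1/√P80 − 1/√F80)  [Bond]
W_Bond = W / EF = 5.302 / 1.34 = 3.9567 kWh/t
P80^(−½) = W_Bond/(10 Wi) + F80^(−½)
  = 3.9567/(10·11.7) + 1/√2115 = 0.033818 + 0.021744 = 0.055562
P80 = (1/0.055562)² = 17.9978² = 323.92 µm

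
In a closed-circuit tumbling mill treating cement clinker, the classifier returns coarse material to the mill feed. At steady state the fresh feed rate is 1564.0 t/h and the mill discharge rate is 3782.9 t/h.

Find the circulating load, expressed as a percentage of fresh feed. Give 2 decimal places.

CL = 141.87 %

Steady state: M = F + R.
R = M − F = 3782.9 − 1564.0 = 2218.9 t/h
CL = 100·R/F = 100·2218.9/1564.0 = 141.87 %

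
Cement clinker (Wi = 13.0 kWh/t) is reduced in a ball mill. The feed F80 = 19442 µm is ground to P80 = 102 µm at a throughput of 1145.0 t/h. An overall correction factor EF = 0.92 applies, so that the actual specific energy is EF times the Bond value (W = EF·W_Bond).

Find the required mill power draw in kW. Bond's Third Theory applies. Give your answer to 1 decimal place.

W = 10·Wi·[P80^(−½) − F80^(−½)]
W = 10·13.0·(1/√102 − 1/√19442) = 10·13.0·(0.091843) = 11.9396 kWh/t
With EF = 0.92: W = 11.9396·0.92 = 10.9844 kWh/t
Power = W × throughput = 10.9844 kWh/t × 1145.0 t/h = 12577.2 kW

P = 12577.2 kW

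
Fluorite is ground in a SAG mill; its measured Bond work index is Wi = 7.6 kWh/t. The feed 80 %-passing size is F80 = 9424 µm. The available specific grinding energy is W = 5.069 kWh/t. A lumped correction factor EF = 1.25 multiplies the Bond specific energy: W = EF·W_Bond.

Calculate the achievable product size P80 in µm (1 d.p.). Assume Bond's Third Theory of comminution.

W = 10 Wi (P80^-0.5 − F80^-0.5)
W_Bond = W / EF = 5.069 / 1.25 = 4.0552 kWh/t
⇒ 1/√P80 = W_Bond/(10 Wi) + 1/√F80
  = 4.0552/(10·7.6) + 1/√9424 = 0.053358 + 0.010301 = 0.063659
P80 = (1/0.063659)² = 15.7087² = 246.76 µm

P80 = 246.8 µm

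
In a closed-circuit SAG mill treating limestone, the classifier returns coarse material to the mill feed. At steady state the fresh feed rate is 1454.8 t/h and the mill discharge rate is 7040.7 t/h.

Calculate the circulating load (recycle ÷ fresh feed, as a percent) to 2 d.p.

CL = 383.96 %

Mill node: discharge = fresh + recycle.
R = M − F = 7040.7 − 1454.8 = 5585.9 t/h
CL = 100·R/F = 100·5585.9/1454.8 = 383.96 %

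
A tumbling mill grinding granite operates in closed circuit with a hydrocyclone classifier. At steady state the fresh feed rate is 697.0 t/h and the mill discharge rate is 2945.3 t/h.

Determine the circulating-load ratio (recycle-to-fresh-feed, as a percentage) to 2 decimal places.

Steady state: M = F + R.
R = M − F = 2945.3 − 697.0 = 2248.3 t/h
CL = 100·R/F = 100·2248.3/697.0 = 322.57 %

CL = 322.57 %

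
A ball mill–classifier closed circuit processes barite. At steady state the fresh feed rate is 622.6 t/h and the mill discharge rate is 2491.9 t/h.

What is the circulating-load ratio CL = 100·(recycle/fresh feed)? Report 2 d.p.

Discharge = new feed + return, hence
R = M − F = 2491.9 − 622.6 = 1869.3 t/h
CL = 100·R/F = 100·1869.3/622.6 = 300.24 %

CL = 300.24 %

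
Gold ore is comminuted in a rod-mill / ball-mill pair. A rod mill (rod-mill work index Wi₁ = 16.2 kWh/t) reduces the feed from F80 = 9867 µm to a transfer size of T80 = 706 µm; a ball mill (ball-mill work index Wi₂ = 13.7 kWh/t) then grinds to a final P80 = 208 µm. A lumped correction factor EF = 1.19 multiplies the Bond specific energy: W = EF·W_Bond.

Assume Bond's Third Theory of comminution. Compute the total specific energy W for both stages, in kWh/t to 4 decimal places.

W = 10 Wi / √P80 − 10 Wi / √F80
Stage 1 (9867→706 µm, Wi₁=16.2): W₁ = 10·16.2·(0.037635 − 0.010067) = 4.4661 kWh/t
Stage 2 (706→208 µm, Wi₂=13.7): W₂ = 10·13.7·(0.069338 − 0.037635) = 4.3432 kWh/t
W = W₁ + W₂ = 4.4661 + 4.3432 = 8.8092 kWh/t
With EF = 1.19: W = 8.8092·1.19 = 10.4830 kWh/t

W = 10.4830 kWh/t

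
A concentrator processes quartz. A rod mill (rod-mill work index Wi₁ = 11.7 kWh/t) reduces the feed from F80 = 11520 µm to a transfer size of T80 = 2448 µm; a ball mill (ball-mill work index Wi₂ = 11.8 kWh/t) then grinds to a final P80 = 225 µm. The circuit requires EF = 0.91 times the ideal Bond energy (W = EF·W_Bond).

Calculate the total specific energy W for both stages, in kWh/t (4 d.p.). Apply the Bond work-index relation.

W = 10 Wi / √P80 − 10 Wi / √F80
Stage 1 (11520→2448 µm, Wi₁=11.7): W₁ = 10·11.7·(0.020211 − 0.009317) = 1.2746 kWh/t
Stage 2 (2448→225 µm, Wi₂=11.8): W₂ = 10·11.8·(0.066667 − 0.020211) = 5.4817 kWh/t
W = W₁ + W₂ = 1.2746 + 5.4817 = 6.7564 kWh/t
Apply correction: 6.7564 × 0.91 = 6.1483 kWh/t

W = 6.1483 kWh/t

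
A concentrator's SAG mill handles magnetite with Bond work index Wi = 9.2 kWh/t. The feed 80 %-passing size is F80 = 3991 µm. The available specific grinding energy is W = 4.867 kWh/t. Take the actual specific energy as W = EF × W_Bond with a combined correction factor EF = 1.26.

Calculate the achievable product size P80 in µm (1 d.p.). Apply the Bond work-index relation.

P80 = 299.2 µm

W = 10 Wi (P80^-0.5 − F80^-0.5)
W_Bond = W / EF = 4.867 / 1.26 = 3.8627 kWh/t
P80^(−½) = W_Bond/(10 Wi) + F80^(−½)
  = 3.8627/(10·9.2) + 1/√3991 = 0.041986 + 0.015829 = 0.057815
P80 = (1/0.057815)² = 17.2965² = 299.17 µm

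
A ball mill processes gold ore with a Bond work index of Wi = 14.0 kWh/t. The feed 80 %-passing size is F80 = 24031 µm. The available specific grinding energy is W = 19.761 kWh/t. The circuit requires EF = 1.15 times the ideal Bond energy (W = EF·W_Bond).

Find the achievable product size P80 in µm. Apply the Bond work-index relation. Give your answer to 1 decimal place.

W_Bond = 10·Wi·(1/√P₈₀ − 1/√F₈₀)
W_Bond = W / EF = 19.761 / 1.15 = 17.1835 kWh/t
P80^(−½) = W_Bond/(10 Wi) + F80^(−½)
  = 17.1835/(10·14.0) + 1/√24031 = 0.122739 + 0.006451 = 0.129190
P80 = (1/0.129190)² = 7.7405² = 59.92 µm

P80 = 59.9 µm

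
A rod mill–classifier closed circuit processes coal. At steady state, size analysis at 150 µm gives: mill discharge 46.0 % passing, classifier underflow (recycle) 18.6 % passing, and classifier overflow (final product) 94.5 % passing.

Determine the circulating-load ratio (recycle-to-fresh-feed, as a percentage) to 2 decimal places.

Classifier node, passing 150 µm:
(1+r)d = ru + o → r = (o−d)/(d−u)
r = (94.5 − 46.0)/(46.0 − 18.6) = 48.5/27.4 = 1.7701
CL = 100·r = 177.01 %

CL = 177.01 %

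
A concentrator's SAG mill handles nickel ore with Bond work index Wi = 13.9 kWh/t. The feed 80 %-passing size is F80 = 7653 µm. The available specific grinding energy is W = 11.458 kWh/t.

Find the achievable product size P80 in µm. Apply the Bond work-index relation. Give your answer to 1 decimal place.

W_Bond = 10·Wi·(1/√P₈₀ − 1/√F₈₀)
P80^(−½) = W/(10 Wi) + F80^(−½)
  = 11.4580/(10·13.9) + 1/√7653 = 0.082432 + 0.011431 = 0.093863
P80 = (1/0.093863)² = 10.6539² = 113.50 µm

P80 = 113.5 µm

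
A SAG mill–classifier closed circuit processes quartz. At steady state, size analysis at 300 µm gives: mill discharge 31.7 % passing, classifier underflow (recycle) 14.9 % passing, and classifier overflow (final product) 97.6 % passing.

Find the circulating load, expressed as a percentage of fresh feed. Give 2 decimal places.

Mass balance on the −300 µm fraction:
(1+r)d = ru + o → r = (o−d)/(d−u)
r = (97.6 − 31.7)/(31.7 − 14.9) = 65.9/16.8 = 3.9226
CL = 100·r = 392.26 %

CL = 392.26 %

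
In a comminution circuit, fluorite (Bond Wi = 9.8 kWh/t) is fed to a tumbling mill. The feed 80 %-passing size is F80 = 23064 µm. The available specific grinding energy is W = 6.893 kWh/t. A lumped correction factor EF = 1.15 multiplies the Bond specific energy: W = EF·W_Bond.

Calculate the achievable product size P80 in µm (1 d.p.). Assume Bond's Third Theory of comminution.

W = 10 Wi (P80^-0.5 − F80^-0.5)
W_Bond = W / EF = 6.893 / 1.15 = 5.9939 kWh/t
P80^(−½) = W_Bond/(10 Wi) + F80^(−½)
  = 5.9939/(10·9.8) + 1/√23064 = 0.061162 + 0.006585 = 0.067747
P80 = (1/0.067747)² = 14.7608² = 217.88 µm

P80 = 217.9 µm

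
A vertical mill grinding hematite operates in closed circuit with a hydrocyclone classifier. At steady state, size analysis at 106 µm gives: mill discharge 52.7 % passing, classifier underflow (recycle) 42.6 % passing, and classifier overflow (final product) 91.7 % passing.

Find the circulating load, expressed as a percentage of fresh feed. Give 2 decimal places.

CL = 386.14 %

Balance %-passing 106 µm (r = R/F):
(1+r)·d = r·u + o ⇒ r = (o−d)/(d−u)
r = (91.7 − 52.7)/(52.7 − 42.6) = 39.0/10.1 = 3.8614
CL = 100·r = 386.14 %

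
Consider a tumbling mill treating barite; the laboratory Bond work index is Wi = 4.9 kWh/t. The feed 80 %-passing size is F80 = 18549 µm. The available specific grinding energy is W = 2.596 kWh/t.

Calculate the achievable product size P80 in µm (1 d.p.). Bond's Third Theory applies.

Bond: W = 10·Wi·(1/√P80 − 1/√F80)
⇒ 1/√P80 = W/(10 Wi) + 1/√F80
  = 2.5960/(10·4.9) + 1/√18549 = 0.052980 + 0.007342 = 0.060322
P80 = (1/0.060322)² = 16.5777² = 274.82 µm

P80 = 274.8 µm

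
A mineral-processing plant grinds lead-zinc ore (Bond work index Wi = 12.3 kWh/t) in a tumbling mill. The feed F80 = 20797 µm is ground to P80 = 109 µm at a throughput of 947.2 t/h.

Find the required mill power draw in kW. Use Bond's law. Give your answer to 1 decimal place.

P = 10351.3 kW

W = 10 Wi (P80^-0.5 − F80^-0.5)
W = 10·12.3·(1/√109 − 1/√20797) = 10·12.3·(0.088848) = 10.9284 kWh/t
Power = W × throughput = 10.9284 kWh/t × 947.2 t/h = 10351.3 kW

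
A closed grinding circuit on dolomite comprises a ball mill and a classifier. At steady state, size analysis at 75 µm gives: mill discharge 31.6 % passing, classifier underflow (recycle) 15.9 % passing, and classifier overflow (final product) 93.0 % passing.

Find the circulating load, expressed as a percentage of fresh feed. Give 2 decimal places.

CL = 391.08 %

Balance %-passing 75 µm (r = R/F):
(1+r)d = ru + o → r = (o−d)/(d−u)
r = (93.0 − 31.6)/(31.6 − 15.9) = 61.4/15.7 = 3.9108
CL = 100·r = 391.08 %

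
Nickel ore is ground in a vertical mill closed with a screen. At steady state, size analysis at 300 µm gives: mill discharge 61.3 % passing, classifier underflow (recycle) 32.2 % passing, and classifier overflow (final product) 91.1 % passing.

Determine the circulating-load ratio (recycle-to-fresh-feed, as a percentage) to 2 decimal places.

Two-product formula at 300 µm:
Fd + Rd = Ru + Fo ⇒ R/F = (o−d)/(d−u)
r = (91.1 − 61.3)/(61.3 − 32.2) = 29.8/29.1 = 1.0241
CL = 100·r = 102.41 %

CL = 102.41 %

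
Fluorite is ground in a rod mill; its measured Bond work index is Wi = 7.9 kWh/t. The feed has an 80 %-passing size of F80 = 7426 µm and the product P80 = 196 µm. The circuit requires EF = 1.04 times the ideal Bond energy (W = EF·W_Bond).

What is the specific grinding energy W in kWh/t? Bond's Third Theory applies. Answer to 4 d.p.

W_Bond = 10·Wi·(1/√P₈₀ − 1/√F₈₀)
1/√196 = 0.071429;  1/√7426 = 0.011604
W = 10·7.9·(0.071429 − 0.011604) = 4.7261 kWh/t
W_actual = 1.04 × 4.7261 = 4.9152 kWh/t

W = 4.9152 kWh/t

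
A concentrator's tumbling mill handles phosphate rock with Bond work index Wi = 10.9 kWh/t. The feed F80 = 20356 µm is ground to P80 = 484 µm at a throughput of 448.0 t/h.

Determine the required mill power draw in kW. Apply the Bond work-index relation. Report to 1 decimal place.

P = 1877.4 kW

Bond:  W = 10 Wi (1/√P − 1/√F)
W = 10·10.9·(1/√484 − 1/√20356) = 10·10.9·(0.038446) = 4.1906 kWh/t
P = W·T = 4.1906·448.0 = 1877.4 kW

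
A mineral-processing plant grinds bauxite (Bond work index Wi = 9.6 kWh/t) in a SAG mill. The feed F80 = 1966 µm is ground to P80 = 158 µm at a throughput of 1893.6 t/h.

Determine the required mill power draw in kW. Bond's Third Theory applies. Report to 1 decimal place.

P = 10362.2 kW

W = 10·Wi·[P80^(−½) − F80^(−½)]
W = 10·9.6·(1/√158 − 1/√1966) = 10·9.6·(0.057003) = 5.4722 kWh/t
Mill draw = 5.4722 × 1893.6 = 10362.2 kW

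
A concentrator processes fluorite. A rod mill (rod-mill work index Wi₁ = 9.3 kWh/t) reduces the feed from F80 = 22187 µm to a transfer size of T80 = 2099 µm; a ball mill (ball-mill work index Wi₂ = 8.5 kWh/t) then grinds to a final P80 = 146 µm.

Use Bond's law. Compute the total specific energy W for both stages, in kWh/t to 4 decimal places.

W = 10 Wi (1/√P80 − 1/√F80)  [Bond]
Stage 1 (22187→2099 µm, Wi₁=9.3): W₁ = 10·9.3·(0.021827 − 0.006714) = 1.4056 kWh/t
Stage 2 (2099→146 µm, Wi₂=8.5): W₂ = 10·8.5·(0.082761 − 0.021827) = 5.1794 kWh/t
W = W₁ + W₂ = 1.4056 + 5.1794 = 6.5849 kWh/t

W = 6.5849 kWh/t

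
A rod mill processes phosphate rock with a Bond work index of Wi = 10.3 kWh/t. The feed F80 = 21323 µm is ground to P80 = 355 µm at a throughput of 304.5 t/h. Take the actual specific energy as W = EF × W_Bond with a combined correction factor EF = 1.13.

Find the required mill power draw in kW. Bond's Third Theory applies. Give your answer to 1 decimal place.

Bond:  W = 10 Wi (1/√P − 1/√F)
W = 10·10.3·(1/√355 − 1/√21323) = 10·10.3·(0.046226) = 4.7613 kWh/t
Corrected W = EF·W_Bond = 1.13·4.7613 = 5.3803 kWh/t
P_mill = W·ṁ = 5.3803·304.5 = 1638.3 kW

P = 1638.3 kW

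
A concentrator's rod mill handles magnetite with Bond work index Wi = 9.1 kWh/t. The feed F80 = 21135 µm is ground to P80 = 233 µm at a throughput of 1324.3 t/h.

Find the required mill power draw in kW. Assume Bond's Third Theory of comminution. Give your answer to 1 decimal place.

P = 7066.0 kW

Bond: W = 10·Wi·(1/√P80 − 1/√F80)
W = 10·9.1·(1/√233 − 1/√21135) = 10·9.1·(0.058634) = 5.3357 kWh/t
P_mill = W·ṁ = 5.3357·1324.3 = 7066.0 kW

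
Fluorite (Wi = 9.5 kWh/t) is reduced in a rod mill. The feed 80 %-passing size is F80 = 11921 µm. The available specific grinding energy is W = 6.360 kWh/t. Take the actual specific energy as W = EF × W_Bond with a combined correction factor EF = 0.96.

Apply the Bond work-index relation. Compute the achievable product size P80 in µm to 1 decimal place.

W = 10 Wi (P80^-0.5 − F80^-0.5)
W_Bond = W / EF = 6.360 / 0.96 = 6.6250 kWh/t
P80^-0.5 = F80^-0.5 + W_Bond/(10 Wi)
  = 6.6250/(10·9.5) + 1/√11921 = 0.069737 + 0.009159 = 0.078896
P80 = (1/0.078896)² = 12.6750² = 160.65 µm

P80 = 160.7 µm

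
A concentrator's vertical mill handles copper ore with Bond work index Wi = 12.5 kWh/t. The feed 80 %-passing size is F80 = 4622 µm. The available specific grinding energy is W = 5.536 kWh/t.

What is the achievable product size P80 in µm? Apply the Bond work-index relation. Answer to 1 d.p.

W = 10 Wi (P80^-0.5 − F80^-0.5)
P80^-0.5 = F80^-0.5 + W/(10 Wi)
  = 5.5360/(10·12.5) + 1/√4622 = 0.044288 + 0.014709 = 0.058997
P80 = (1/0.058997)² = 16.9500² = 287.30 µm

P80 = 287.3 µm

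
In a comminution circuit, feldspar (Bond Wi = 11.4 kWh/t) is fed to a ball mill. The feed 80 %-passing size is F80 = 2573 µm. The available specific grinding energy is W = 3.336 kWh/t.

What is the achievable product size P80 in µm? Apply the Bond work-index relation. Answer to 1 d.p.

W = 10 Wi (1/√P80 − 1/√F80)  [Bond]
⇒ 1/√P80 = W/(10 Wi) + 1/√F80
  = 3.3360/(10·11.4) + 1/√2573 = 0.029263 + 0.019714 = 0.048977
P80 = (1/0.048977)² = 20.4176² = 416.88 µm

P80 = 416.9 µm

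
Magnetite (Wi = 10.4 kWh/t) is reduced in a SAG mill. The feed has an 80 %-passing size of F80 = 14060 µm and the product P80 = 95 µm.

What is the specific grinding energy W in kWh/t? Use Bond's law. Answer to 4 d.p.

W = 9.7931 kWh/t

W = 10·Wi·[P80^(−½) − F80^(−½)]
1/√95 = 0.102598;  1/√14060 = 0.008433
W = 10·10.4·(0.102598 − 0.008433) = 9.7931 kWh/t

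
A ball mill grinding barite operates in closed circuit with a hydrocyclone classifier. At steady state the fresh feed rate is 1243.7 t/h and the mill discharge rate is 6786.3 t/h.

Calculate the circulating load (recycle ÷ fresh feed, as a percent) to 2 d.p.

CL = 445.65 %

Mill node: discharge = fresh + recycle.
R = M − F = 6786.3 − 1243.7 = 5542.6 t/h
CL = 100·R/F = 100·5542.6/1243.7 = 445.65 %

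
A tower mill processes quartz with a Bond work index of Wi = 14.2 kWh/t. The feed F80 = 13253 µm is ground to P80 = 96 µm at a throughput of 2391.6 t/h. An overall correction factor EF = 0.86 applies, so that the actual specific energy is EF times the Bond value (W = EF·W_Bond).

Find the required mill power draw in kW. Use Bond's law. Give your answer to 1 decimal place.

W = 10·Wi·[P80^(−½) − F80^(−½)]
W = 10·14.2·(1/√96 − 1/√13253) = 10·14.2·(0.093376) = 13.2593 kWh/t
Corrected W = EF·W_Bond = 0.86·13.2593 = 11.4030 kWh/t
P_mill = W·ṁ = 11.4030·2391.6 = 27271.5 kW

P = 27271.5 kW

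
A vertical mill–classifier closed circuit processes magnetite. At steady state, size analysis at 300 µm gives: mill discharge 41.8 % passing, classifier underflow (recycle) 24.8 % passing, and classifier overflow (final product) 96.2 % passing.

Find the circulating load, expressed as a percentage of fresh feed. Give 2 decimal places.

Classifier node, passing 300 µm:
Fd + Rd = Ru + Fo ⇒ R/F = (o−d)/(d−u)
r = (96.2 − 41.8)/(41.8 − 24.8) = 54.4/17.0 = 3.2000
CL = 100·r = 320.00 %

CL = 320.00 %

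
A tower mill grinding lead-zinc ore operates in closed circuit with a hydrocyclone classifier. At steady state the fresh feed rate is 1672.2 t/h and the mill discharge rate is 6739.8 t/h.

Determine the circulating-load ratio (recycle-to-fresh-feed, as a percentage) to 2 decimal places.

Mill node: discharge = fresh + recycle.
R = M − F = 6739.8 − 1672.2 = 5067.6 t/h
CL = 100·R/F = 100·5067.6/1672.2 = 303.05 %

CL = 303.05 %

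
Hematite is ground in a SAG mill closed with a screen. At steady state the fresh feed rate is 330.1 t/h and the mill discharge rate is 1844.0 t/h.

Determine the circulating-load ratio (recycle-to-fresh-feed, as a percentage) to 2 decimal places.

Mill node: discharge = fresh + recycle.
R = M − F = 1844.0 − 330.1 = 1513.9 t/h
CL = 100·R/F = 100·1513.9/330.1 = 458.62 %

CL = 458.62 %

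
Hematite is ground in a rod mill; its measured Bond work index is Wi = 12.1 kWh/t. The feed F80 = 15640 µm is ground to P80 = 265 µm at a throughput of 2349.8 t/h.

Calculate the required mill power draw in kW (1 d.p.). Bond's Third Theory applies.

P = 15192.5 kW

Bond:  W = 10 Wi (1/√P − 1/√F)
W = 10·12.1·(1/√265 − 1/√15640) = 10·12.1·(0.053433) = 6.4654 kWh/t
P_mill = W·ṁ = 6.4654·2349.8 = 15192.5 kW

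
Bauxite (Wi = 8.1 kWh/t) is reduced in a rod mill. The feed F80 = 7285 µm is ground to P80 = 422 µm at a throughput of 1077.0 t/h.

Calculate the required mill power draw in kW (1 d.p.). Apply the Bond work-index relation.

P = 3224.5 kW

Bond:  W = 10 Wi (1/√P − 1/√F)
W = 10·8.1·(1/√422 − 1/√7285) = 10·8.1·(0.036963) = 2.9940 kWh/t
P = W·T = 2.9940·1077.0 = 3224.5 kW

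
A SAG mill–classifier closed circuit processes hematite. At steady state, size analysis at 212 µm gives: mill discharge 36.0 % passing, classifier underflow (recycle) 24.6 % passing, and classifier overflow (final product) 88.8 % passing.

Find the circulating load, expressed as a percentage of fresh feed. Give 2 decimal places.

CL = 463.16 %

Mass balance on the −212 µm fraction:
(1+r)d = ru + o → r = (o−d)/(d−u)
r = (88.8 − 36.0)/(36.0 − 24.6) = 52.8/11.4 = 4.6316
CL = 100·r = 463.16 %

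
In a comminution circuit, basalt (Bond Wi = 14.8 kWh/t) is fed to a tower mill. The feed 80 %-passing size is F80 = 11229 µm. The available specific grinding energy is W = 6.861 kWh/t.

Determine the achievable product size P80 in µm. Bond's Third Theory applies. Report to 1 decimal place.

W = 10·Wi·(P80^(-½) − F80^(-½))
⇒ 1/√P80 = W/(10·Wi) + 1/√F80
  = 6.8610/(10·14.8) + 1/√11229 = 0.046358 + 0.009437 = 0.055795
P80 = (1/0.055795)² = 17.9227² = 321.22 µm

P80 = 321.2 µm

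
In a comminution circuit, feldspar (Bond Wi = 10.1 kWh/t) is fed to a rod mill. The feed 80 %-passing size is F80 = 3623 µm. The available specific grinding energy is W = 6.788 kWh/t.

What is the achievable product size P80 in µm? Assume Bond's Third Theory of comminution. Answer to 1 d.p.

P80 = 142.3 µm

W_Bond = 10·Wi·(1/√P₈₀ − 1/√F₈₀)
P80^-0.5 = F80^-0.5 + W/(10 Wi)
  = 6.7880/(10·10.1) + 1/√3623 = 0.067208 + 0.016614 = 0.083822
P80 = (1/0.083822)² = 11.9301² = 142.33 µm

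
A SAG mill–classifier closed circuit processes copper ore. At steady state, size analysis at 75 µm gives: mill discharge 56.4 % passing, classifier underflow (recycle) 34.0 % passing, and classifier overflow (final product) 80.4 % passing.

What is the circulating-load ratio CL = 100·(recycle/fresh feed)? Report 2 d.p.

CL = 107.14 %

Mass balance on the −75 µm fraction:
Fd + Rd = Ru + Fo ⇒ R/F = (o−d)/(d−u)
r = (80.4 − 56.4)/(56.4 − 34.0) = 24.0/22.4 = 1.0714
CL = 100·r = 107.14 %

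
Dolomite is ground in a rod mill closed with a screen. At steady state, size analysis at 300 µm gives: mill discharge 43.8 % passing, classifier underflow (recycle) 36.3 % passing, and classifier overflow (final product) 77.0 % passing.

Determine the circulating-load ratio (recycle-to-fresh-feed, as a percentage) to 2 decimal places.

Let r = R/F. Size balance at 300 µm:
d + r·d = r·u + o → r(d−u) = o−d
r = (77.0 − 43.8)/(43.8 − 36.3) = 33.2/7.5 = 4.4267
CL = 100·r = 442.67 %

CL = 442.67 %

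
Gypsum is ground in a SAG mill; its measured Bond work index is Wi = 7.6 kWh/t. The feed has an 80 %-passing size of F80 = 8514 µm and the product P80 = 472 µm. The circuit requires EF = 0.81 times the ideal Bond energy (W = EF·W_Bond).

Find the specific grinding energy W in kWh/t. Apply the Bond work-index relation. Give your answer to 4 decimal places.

W = 10 Wi (1/√P80 − 1/√F80)  [Bond]
1/√472 = 0.046029;  1/√8514 = 0.010838
W = 10·7.6·(0.046029 − 0.010838) = 2.6745 kWh/t
With EF = 0.81: W = 2.6745·0.81 = 2.1664 kWh/t

W = 2.1664 kWh/t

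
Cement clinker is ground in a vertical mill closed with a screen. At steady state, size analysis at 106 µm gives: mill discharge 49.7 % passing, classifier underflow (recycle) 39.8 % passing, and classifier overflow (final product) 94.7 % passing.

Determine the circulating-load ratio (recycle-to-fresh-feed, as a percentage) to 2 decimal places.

Two-product formula at 106 µm:
(1+r)·d = r·u + o ⇒ r = (o−d)/(d−u)
r = (94.7 − 49.7)/(49.7 − 39.8) = 45.0/9.9 = 4.5455
CL = 100·r = 454.55 %

CL = 454.55 %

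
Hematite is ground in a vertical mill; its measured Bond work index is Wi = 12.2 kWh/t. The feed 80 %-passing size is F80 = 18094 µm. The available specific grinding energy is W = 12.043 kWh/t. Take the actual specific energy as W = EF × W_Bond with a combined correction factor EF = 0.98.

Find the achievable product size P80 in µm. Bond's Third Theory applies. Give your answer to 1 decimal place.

P80 = 85.5 µm

W = 10·Wi·(P80^(-½) − F80^(-½))
W_Bond = W / EF = 12.043 / 0.98 = 12.2888 kWh/t
P80^-0.5 = F80^-0.5 + W_Bond/(10 Wi)
  = 12.2888/(10·12.2) + 1/√18094 = 0.100728 + 0.007434 = 0.108162
P80 = (1/0.108162)² = 9.2454² = 85.48 µm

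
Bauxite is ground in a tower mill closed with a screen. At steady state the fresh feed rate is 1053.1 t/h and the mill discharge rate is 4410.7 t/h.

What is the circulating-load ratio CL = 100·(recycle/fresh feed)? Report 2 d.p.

Mill node: discharge = fresh + recycle.
R = M − F = 4410.7 − 1053.1 = 3357.6 t/h
CL = 100·R/F = 100·3357.6/1053.1 = 318.83 %

CL = 318.83 %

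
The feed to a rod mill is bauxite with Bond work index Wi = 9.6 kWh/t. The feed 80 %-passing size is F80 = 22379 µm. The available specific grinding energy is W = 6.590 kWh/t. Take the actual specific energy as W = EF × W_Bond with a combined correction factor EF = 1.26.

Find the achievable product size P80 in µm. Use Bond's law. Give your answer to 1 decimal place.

P80 = 267.3 µm

W = 10·Wi·[P80^(−½) − F80^(−½)]
W_Bond = W / EF = 6.590 / 1.26 = 5.2302 kWh/t
⇒ 1/√P80 = W_Bond/(10·Wi) + 1/√F80
  = 5.2302/(10·9.6) + 1/√22379 = 0.054481 + 0.006685 = 0.061165
P80 = (1/0.061165)² = 16.3491² = 267.29 µm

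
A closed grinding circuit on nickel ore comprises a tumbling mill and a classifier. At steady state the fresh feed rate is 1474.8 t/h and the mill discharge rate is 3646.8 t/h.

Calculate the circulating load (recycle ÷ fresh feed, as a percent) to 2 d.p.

CL = 147.27 %

M = F + R at steady state, so:
R = M − F = 3646.8 − 1474.8 = 2172.0 t/h
CL = 100·R/F = 100·2172.0/1474.8 = 147.27 %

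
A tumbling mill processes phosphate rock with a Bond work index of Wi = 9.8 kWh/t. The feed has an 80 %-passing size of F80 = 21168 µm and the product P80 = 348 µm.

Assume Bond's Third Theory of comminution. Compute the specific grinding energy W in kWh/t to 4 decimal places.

Bond:  W = 10 Wi (1/√P − 1/√F)
1/√348 = 0.053606;  1/√21168 = 0.006873
W = 10·9.8·(0.053606 − 0.006873) = 4.5798 kWh/t

W = 4.5798 kWh/t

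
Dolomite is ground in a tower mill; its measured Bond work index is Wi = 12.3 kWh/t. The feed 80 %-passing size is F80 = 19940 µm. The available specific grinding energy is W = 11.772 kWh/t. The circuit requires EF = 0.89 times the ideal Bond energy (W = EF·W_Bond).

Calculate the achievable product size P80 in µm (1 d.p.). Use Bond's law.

P80 = 76.1 µm

W_Bond = 10·Wi·(1/√P₈₀ − 1/√F₈₀)
W_Bond = W / EF = 11.772 / 0.89 = 13.2270 kWh/t
⇒ 1/√P80 = W_Bond/(10 Wi) + 1/√F80
  = 13.2270/(10·12.3) + 1/√19940 = 0.107536 + 0.007082 = 0.114618
P80 = (1/0.114618)² = 8.7246² = 76.12 µm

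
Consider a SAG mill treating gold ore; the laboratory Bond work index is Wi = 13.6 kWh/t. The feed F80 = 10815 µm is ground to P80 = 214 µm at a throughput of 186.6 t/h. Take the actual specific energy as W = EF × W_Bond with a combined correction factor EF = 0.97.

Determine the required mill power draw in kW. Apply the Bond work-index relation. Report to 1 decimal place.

P = 1446.0 kW

W = 10·Wi·(P80^(-½) − F80^(-½))
W = 10·13.6·(1/√214 − 1/√10815) = 10·13.6·(0.058743) = 7.9890 kWh/t
With EF = 0.97: W = 7.9890·0.97 = 7.7493 kWh/t
P_mill = W·ṁ = 7.7493·186.6 = 1446.0 kW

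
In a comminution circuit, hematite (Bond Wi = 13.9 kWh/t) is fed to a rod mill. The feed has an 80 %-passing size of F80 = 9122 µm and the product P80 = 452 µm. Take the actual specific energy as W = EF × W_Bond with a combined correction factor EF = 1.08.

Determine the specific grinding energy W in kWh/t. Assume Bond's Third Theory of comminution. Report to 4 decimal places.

W = 10 Wi / √P80 − 10 Wi / √F80
1/√452 = 0.047036;  1/√9122 = 0.010470
W = 10·13.9·(0.047036 − 0.010470) = 5.0827 kWh/t
Apply correction: 5.0827 × 1.08 = 5.4893 kWh/t

W = 5.4893 kWh/t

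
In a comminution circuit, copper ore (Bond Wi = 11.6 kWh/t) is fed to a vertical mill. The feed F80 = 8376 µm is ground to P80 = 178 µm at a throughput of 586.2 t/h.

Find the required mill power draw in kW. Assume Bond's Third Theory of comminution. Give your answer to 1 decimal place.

P = 4353.8 kW

Bond:  W = 10 Wi (1/√P − 1/√F)
W = 10·11.6·(1/√178 − 1/√8376) = 10·11.6·(0.064027) = 7.4271 kWh/t
P = W·T = 7.4271·586.2 = 4353.8 kW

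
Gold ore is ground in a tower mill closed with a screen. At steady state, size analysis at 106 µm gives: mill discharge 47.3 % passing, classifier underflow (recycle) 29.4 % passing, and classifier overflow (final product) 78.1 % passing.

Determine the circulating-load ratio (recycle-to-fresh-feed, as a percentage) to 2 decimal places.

CL = 172.07 %

Let r = R/F. Size balance at 106 µm:
r = (o − d)/(d − u)
r = (78.1 − 47.3)/(47.3 − 29.4) = 30.8/17.9 = 1.7207
CL = 100·r = 172.07 %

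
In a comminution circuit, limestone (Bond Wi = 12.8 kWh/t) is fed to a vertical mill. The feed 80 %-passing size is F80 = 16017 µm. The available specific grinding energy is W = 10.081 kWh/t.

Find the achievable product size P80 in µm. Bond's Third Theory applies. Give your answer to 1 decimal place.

W = 10·Wi·[P80^(−½) − F80^(−½)]
P80^-0.5 = F80^-0.5 + W/(10 Wi)
  = 10.0810/(10·12.8) + 1/√16017 = 0.078758 + 0.007901 = 0.086659
P80 = (1/0.086659)² = 11.5394² = 133.16 µm

P80 = 133.2 µm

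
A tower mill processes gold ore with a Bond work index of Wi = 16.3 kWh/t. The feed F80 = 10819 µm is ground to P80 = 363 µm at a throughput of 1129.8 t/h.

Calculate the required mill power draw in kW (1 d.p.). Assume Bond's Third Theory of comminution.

Bond:  W = 10 Wi (1/√P − 1/√F)
W = 10·16.3·(1/√363 − 1/√10819) = 10·16.3·(0.042872) = 6.9882 kWh/t
Mill draw = 6.9882 × 1129.8 = 7895.3 kW

P = 7895.3 kW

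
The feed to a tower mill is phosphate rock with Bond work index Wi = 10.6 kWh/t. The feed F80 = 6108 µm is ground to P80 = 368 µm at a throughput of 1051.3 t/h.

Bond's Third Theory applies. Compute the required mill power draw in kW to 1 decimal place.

Bond: W = 10·Wi·(1/√P80 − 1/√F80)
W = 10·10.6·(1/√368 − 1/√6108) = 10·10.6·(0.039333) = 4.1693 kWh/t
Mill draw = 4.1693 × 1051.3 = 4383.2 kW

P = 4383.2 kW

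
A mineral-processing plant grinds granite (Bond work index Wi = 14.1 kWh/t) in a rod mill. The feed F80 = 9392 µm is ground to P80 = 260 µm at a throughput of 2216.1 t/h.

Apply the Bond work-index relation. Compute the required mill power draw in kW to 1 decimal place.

W = 10 Wi (P80^-0.5 − F80^-0.5)
W = 10·14.1·(1/√260 − 1/√9392) = 10·14.1·(0.051699) = 7.2895 kWh/t
Power = W × throughput = 7.2895 kWh/t × 2216.1 t/h = 16154.3 kW

P = 16154.3 kW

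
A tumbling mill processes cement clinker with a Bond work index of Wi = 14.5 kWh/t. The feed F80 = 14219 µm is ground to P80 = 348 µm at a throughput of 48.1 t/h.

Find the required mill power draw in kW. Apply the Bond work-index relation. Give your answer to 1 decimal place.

Bond:  W = 10 Wi (1/√P − 1/√F)
W = 10·14.5·(1/√348 − 1/√14219) = 10·14.5·(0.045219) = 6.5568 kWh/t
P_mill = W·ṁ = 6.5568·48.1 = 315.4 kW

P = 315.4 kW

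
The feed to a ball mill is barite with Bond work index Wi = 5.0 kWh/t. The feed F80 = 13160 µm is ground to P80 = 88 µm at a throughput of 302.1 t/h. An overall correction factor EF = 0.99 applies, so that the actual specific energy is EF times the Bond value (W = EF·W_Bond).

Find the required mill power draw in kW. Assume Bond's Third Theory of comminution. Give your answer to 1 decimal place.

W = 10 Wi (P80^-0.5 − F80^-0.5)
W = 10·5.0·(1/√88 − 1/√13160) = 10·5.0·(0.097883) = 4.8942 kWh/t
With EF = 0.99: W = 4.8942·0.99 = 4.8452 kWh/t
P_mill = W·ṁ = 4.8452·302.1 = 1463.7 kW

P = 1463.7 kW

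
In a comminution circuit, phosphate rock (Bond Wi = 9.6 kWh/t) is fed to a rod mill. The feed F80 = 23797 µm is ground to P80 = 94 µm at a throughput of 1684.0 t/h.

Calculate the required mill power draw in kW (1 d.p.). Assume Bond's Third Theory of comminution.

P = 15626.4 kW

W = 10 Wi (1/√P80 − 1/√F80)  [Bond]
W = 10·9.6·(1/√94 − 1/√23797) = 10·9.6·(0.096660) = 9.2793 kWh/t
P = W·T = 9.2793·1684.0 = 15626.4 kW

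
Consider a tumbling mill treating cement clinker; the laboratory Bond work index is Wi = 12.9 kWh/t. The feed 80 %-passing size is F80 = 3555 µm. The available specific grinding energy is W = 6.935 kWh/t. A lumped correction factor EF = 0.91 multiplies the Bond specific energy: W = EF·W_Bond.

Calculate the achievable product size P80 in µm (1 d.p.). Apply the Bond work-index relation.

W = 10·Wi·[P80^(−½) − F80^(−½)]
W_Bond = W / EF = 6.935 / 0.91 = 7.6209 kWh/t
⇒ 1/√P80 = W_Bond/(10·Wi) + 1/√F80
  = 7.6209/(10·12.9) + 1/√3555 = 0.059077 + 0.016772 = 0.075848
P80 = (1/0.075848)² = 13.1842² = 173.82 µm

P80 = 173.8 µm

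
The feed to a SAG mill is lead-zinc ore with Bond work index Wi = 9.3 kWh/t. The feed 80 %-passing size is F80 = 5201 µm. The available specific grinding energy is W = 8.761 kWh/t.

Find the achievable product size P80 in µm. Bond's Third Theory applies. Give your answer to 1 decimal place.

P80 = 85.6 µm

W = 10 Wi (1/√P80 − 1/√F80)  [Bond]
⇒ 1/√P80 = W/(10 Wi) + 1/√F80
  = 8.7610/(10·9.3) + 1/√5201 = 0.094204 + 0.013866 = 0.108070
P80 = (1/0.108070)² = 9.2532² = 85.62 µm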